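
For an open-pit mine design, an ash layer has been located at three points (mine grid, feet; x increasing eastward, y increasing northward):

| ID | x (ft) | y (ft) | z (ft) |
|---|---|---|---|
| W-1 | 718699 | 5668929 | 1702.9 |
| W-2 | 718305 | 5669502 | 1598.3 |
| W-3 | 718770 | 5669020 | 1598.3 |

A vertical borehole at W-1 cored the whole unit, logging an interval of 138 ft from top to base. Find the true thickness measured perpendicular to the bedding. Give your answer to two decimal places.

Two edge vectors: W-1→W-2 = (-394, 573, -104.6), W-1→W-3 = (71, 91, -104.6).
Normal n = (W-1→W-2) × (W-1→W-3) = (-50417.2, -48639, -76537).
So ∂z/∂x = −n_x/n_z = −0.65873 and ∂z/∂y = −n_y/n_z = −0.63550.
|∇z| = √(a²+b²) = 0.91530, so dip δ = arctan(0.91530) = 42.47°.
True thickness = vertical thickness × cos δ = 138 × cos 42.47° = 101.80 ft.

101.80 ft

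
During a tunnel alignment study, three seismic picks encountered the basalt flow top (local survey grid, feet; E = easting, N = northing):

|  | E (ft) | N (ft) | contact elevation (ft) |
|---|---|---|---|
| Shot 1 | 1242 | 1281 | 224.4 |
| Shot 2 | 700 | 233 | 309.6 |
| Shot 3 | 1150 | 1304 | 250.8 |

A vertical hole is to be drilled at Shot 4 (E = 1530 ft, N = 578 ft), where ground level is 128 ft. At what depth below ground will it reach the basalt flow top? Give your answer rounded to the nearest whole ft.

Let the plane be z = a·E + b·N + c.
Shot 2−Shot 1: −542a − 1048b = 85.2;  Shot 3−Shot 1: −92a + 23b = 26.4.
Solving gives a = −0.27210, b = 0.05943.
Then c = 224.4 − a·1242 − b·1281 = 486.22.
At (1530, 578): z_contact = −416.3 + 34.3 + 486.22 = 104.3 ft.
Depth below ground = 128 − 104.3 = 24 ft.

24 ft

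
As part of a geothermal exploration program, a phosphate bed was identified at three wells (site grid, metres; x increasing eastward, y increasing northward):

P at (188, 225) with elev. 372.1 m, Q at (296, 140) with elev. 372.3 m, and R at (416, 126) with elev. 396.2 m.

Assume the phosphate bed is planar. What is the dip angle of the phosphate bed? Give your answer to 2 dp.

Let the plane be z = a·x + b·y + c.
Q−P: 108a − 85b = 0.2;  R−P: 228a − 99b = 24.1.
Solving gives a = 0.23351, b = 0.29434.
Gradient magnitude |∇z| = √(a² + b²) = √(0.05453 + 0.08663) = 0.37571.
True dip = arctan(0.37571) = 20.59°, dipping toward SW (azimuth ≈ 218°).

20.59°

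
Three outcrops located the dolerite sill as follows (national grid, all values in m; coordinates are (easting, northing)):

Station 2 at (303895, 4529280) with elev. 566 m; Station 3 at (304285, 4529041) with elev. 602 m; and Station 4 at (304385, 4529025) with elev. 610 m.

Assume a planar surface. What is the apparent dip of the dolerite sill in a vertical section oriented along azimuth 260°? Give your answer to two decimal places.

Let the plane be z = a·E + b·N + c.
Station 3−Station 2: 390a − 239b = 36;  Station 4−Station 2: 490a − 255b = 44.
Solving gives a = 0.07565, b = −0.02718.
Unit vector along 260° is (sin 260°, cos 260°) = (-0.9848, -0.1736).
Slope in that direction = a·(-0.9848) + b·(-0.1736) = −0.06978.
Apparent dip = arctan|0.06978| = 3.99° (true dip is 4.6°, so apparent ≤ true as expected).

3.99°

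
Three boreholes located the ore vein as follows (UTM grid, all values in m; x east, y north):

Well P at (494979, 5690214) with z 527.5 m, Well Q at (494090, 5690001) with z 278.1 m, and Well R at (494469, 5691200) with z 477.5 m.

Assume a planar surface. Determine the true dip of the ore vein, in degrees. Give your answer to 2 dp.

Two edge vectors: Well P→Well Q = (-889, -213, -249.4), Well P→Well R = (-510, 986, -50).
Normal n = (Well P→Well Q) × (Well P→Well R) = (256558.4, 82744, -985184).
So ∂z/∂x = −n_x/n_z = 0.26042 and ∂z/∂y = −n_y/n_z = 0.08399.
Gradient magnitude |∇z| = √(a² + b²) = √(0.06782 + 0.00705) = 0.27363.
True dip = arctan(0.27363) = 15.30°, dipping toward WSW (azimuth ≈ 252°).

15.30°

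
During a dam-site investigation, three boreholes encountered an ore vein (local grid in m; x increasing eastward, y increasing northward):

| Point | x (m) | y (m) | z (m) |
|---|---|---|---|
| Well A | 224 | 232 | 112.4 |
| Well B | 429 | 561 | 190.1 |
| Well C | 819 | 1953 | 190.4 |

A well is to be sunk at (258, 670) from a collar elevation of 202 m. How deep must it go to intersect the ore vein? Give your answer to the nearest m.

151 m

Let the plane be z = a·x + b·y + c.
Well B−Well A: 205a + 329b = 77.7;  Well C−Well A: 595a + 1721b = 78.
Solving gives a = 0.68806, b = −0.19256.
Then c = 112.4 − a·224 − b·232 = 2.95.
At (258, 670): z_contact = 177.5 − 129.0 + 2.95 = 51.5 m.
Depth below ground = 202 − 51.5 = 151 m.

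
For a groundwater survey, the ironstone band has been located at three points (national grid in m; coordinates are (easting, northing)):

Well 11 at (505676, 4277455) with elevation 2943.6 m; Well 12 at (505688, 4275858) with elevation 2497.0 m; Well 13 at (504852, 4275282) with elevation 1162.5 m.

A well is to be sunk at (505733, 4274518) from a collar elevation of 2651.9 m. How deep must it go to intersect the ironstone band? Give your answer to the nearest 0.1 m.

480.9 m

Let the plane be z = a·E + b·N + c.
Well 12−Well 11: 12a − 1597b = −446.6;  Well 13−Well 11: −824a − 2173b = −1781.1.
Solving gives a = 1.396385480, b = 0.290141907.
Then c = 2943.6 − a·505676 − b·4277455 = −1944243.98.
At (505733, 4274518): z_contact = 706198.22 + 1240216.80 − 1944243.98 = 2171.05 m.
Depth below ground = 2651.9 − 2171.05 = 480.9 m.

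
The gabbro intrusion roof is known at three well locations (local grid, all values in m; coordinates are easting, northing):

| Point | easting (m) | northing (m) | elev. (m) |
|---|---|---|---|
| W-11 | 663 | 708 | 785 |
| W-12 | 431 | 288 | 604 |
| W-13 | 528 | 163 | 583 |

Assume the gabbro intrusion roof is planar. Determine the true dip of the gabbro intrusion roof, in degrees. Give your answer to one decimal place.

20.7°

Two edge vectors: W-11→W-12 = (-232, -420, -181), W-11→W-13 = (-135, -545, -202).
Normal n = (W-11→W-12) × (W-11→W-13) = (-13805, -22429, 69740).
So ∂z/∂easting = −n_x/n_z = 0.19795 and ∂z/∂northing = −n_y/n_z = 0.32161.
Gradient magnitude |∇z| = √(a² + b²) = √(0.03918 + 0.10343) = 0.37765.
True dip = arctan(0.37765) = 20.7°, dipping toward SSW (azimuth ≈ 212°).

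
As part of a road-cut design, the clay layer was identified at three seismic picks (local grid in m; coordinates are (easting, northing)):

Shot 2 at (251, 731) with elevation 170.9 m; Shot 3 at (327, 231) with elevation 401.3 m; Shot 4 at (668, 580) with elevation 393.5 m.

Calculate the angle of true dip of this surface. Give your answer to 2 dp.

Let the plane be z = a·E + b·N + c.
Shot 3−Shot 2: 76a − 500b = 230.4;  Shot 4−Shot 2: 417a − 151b = 222.6.
Solving gives a = 0.38833, b = −0.40177.
Gradient magnitude |∇z| = √(a² + b²) = √(0.15080 + 0.16142) = 0.55877.
True dip = arctan(0.55877) = 29.19°, dipping toward NW (azimuth ≈ 316°).

29.19°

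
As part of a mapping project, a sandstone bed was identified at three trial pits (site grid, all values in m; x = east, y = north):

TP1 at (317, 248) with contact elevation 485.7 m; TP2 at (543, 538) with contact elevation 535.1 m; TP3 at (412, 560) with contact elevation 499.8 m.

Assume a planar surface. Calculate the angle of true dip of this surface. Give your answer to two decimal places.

Let the plane be z = a·x + b·y + c.
TP2−TP1: 226a + 290b = 49.4;  TP3−TP1: 95a + 312b = 14.1.
Solving gives a = 0.26358, b = −0.03506.
Gradient magnitude |∇z| = √(a² + b²) = √(0.06947 + 0.00123) = 0.26590.
True dip = arctan(0.26590) = 14.89°, dipping toward W (azimuth ≈ 278°).

14.89°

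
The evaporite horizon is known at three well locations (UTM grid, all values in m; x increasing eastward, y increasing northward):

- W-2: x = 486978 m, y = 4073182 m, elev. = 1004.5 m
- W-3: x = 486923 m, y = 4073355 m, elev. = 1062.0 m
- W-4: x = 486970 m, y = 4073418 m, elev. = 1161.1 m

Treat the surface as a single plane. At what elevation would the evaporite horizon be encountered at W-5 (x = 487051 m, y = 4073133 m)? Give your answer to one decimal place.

Two edge vectors: W-2→W-3 = (-55, 173, 57.5), W-2→W-4 = (-8, 236, 156.6).
Normal n = (W-2→W-3) × (W-2→W-4) = (13521.8, 8153, -11596).
So ∂z/∂x = −n_x/n_z = 1.166074508 and ∂z/∂y = −n_y/n_z = 0.703087271.
Intercept c from W-2: 1004.5 − 567852.63 − 2863802.42 = −3430650.55.
At (487051, 4073133): z = 567937.8 + 2863768.0 − 3430650.55 = 1055.2 m.

1055.2 m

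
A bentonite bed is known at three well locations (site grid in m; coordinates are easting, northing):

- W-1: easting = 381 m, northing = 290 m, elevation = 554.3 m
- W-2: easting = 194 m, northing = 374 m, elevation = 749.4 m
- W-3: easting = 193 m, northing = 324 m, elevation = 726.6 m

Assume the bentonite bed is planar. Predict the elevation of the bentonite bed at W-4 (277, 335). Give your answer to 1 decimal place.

Two edge vectors: W-1→W-2 = (-187, 84, 195.1), W-1→W-3 = (-188, 34, 172.3).
Normal n = (W-1→W-2) × (W-1→W-3) = (7839.8, -4458.7, 9434).
So ∂z/∂easting = −n_x/n_z = −0.83102 and ∂z/∂northing = −n_y/n_z = 0.47262.
Intercept c from W-1: 554.3 + 316.62 − 137.06 = 733.86.
At (277, 335): z = −230.2 + 158.3 + 733.86 = 662.0 m.

662.0 m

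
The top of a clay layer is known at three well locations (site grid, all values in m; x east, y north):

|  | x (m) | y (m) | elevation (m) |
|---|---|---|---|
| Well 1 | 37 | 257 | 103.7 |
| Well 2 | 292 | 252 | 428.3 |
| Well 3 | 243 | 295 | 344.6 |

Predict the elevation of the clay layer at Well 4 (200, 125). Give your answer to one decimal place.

376.5 m

Let the plane be z = a·x + b·y + c.
Well 2−Well 1: 255a − 5b = 324.6;  Well 3−Well 1: 206a + 38b = 240.9.
Solving gives a = 1.26299, b = −0.50729.
Then c = 103.7 − a·37 − b·257 = 187.34.
At (200, 125): z = 252.6 − 63.4 + 187.34 = 376.5 m.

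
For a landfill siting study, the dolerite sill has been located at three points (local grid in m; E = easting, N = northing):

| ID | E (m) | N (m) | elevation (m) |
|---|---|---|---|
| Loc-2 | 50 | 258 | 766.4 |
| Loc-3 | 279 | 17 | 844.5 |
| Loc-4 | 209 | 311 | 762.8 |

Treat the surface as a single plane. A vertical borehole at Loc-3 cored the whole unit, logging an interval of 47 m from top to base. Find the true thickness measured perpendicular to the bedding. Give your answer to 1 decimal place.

Let the plane be z = a·E + b·N + c.
Loc-3−Loc-2: 229a − 241b = 78.1;  Loc-4−Loc-2: 159a + 53b = −3.6.
Solving gives a = 0.06484, b = −0.26245.
|∇z| = √(a²+b²) = 0.27034, so dip δ = arctan(0.27034) = 15.13°.
True thickness = vertical thickness × cos δ = 47 × cos 15.13° = 45.4 m.

45.4 m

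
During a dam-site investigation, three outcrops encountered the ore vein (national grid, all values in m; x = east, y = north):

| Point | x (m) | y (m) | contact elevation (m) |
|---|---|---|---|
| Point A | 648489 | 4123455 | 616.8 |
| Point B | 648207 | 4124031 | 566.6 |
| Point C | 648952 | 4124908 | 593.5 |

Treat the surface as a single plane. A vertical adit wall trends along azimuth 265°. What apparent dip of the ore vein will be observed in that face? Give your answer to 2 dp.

4.79°

Two edge vectors: Point A→Point B = (-282, 576, -50.2), Point A→Point C = (463, 1453, -23.3).
Normal n = (Point A→Point B) × (Point A→Point C) = (59519.8, -29813.2, -676434).
So ∂z/∂x = −n_x/n_z = 0.08799 and ∂z/∂y = −n_y/n_z = −0.04407.
Unit vector along 265° is (sin 265°, cos 265°) = (-0.9962, -0.0872).
Slope in that direction = a·(-0.9962) + b·(-0.0872) = −0.08381.
Apparent dip = arctan|0.08381| = 4.79° (true dip is 5.6°, so apparent ≤ true as expected).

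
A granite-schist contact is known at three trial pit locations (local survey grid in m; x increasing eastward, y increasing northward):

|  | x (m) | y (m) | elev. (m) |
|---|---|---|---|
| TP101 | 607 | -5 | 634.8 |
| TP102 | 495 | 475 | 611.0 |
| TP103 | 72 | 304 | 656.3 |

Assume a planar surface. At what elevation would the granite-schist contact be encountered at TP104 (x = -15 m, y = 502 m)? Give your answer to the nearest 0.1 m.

Let the plane be z = a·x + b·y + c.
TP102−TP101: −112a + 480b = −23.8;  TP103−TP101: −535a + 309b = 21.5.
Solving gives a = −0.07954, b = −0.06814.
Then c = 634.8 − a·607 − b·-5 = 682.74.
At (-15, 502): z = 1.2 − 34.2 + 682.74 = 649.7 m.

649.7 m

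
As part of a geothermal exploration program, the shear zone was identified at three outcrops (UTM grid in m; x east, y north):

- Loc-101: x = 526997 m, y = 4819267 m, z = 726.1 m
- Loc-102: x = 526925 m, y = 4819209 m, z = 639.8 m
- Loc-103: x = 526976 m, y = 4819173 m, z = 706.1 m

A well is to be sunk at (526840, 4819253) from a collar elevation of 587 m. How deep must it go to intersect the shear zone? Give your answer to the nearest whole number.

57 m

Let the plane be z = a·x + b·y + c.
Loc-102−Loc-101: −72a − 58b = −86.3;  Loc-103−Loc-101: −21a − 94b = −20.
Solving gives a = 1.25264865, b = −0.06708108.
Then c = 726.1 − a·526997 − b·4819267 = −336134.34.
At (526840, 4819253): z_contact = 659945.4 − 323280.7 − 336134.34 = 530.4 m.
Depth below ground = 587 − 530.4 = 57 m.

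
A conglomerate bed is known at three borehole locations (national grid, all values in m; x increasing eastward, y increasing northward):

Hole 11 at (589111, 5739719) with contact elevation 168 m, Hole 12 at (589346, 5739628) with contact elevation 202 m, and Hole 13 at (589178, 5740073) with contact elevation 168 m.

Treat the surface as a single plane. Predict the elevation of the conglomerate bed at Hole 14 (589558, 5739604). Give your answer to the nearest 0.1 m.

Two edge vectors: Hole 11→Hole 12 = (235, -91, 34), Hole 11→Hole 13 = (67, 354, 0).
Normal n = (Hole 11→Hole 12) × (Hole 11→Hole 13) = (-12036, 2278, 89287).
So ∂z/∂x = −n_x/n_z = 0.134801259 and ∂z/∂y = −n_y/n_z = −0.025513233.
Intercept c from Hole 11: 168 − 79412.90 + 146438.79 = 67193.88.
At (589558, 5739604): z = 79473.2 − 146435.9 + 67193.88 = 231.2 m.

231.2 m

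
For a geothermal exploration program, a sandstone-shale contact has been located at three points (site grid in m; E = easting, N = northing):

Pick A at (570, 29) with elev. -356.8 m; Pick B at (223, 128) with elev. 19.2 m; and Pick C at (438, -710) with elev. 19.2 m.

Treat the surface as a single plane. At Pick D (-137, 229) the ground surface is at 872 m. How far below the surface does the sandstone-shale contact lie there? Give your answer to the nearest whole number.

462 m

Let the plane be z = a·E + b·N + c.
Pick B−Pick A: −347a + 99b = 376;  Pick C−Pick A: −132a − 739b = 376.
Solving gives a = −1.16915, b = −0.29996.
Then c = -356.8 − a·570 − b·29 = 318.32.
At (-137, 229): z_contact = 160.2 − 68.7 + 318.32 = 409.8 m.
Depth below ground = 872 − 409.8 = 462 m.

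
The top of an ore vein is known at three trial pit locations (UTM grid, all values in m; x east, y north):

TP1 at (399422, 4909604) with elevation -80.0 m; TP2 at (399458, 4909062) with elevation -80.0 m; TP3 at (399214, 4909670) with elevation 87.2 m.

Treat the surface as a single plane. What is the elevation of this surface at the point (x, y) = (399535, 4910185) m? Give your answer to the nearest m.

-204 m

Let the plane be z = a·x + b·y + c.
TP2−TP1: 36a − 542b = 0;  TP3−TP1: −208a + 66b = 167.2.
Solving gives a = −0.82115259, b = −0.05454150.
Then c = -80 − a·399422 − b·4909604 = 595683.58.
At (399535, 4910185): z = −328079.2 − 267808.9 + 595683.58 = -204.5 m.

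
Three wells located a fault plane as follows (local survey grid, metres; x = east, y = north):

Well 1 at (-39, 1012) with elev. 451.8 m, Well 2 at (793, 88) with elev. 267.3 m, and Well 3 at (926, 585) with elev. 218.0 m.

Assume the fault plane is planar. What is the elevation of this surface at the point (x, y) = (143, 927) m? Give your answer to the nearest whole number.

Let the plane be z = a·x + b·y + c.
Well 2−Well 1: 832a − 924b = −184.5;  Well 3−Well 1: 965a − 427b = −233.8.
Solving gives a = −0.25587, b = −0.03072.
Then c = 451.8 − a·-39 − b·1012 = 472.91.
At (143, 927): z = −36.6 − 28.5 + 472.91 = 407.8 m.

408 m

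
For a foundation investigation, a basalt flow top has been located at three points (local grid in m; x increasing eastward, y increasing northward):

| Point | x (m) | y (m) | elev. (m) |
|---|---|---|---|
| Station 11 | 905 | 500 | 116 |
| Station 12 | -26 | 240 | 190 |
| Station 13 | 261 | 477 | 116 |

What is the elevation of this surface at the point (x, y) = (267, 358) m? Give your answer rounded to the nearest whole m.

Two edge vectors: Station 11→Station 12 = (-931, -260, 74), Station 11→Station 13 = (-644, -23, 0).
Normal n = (Station 11→Station 12) × (Station 11→Station 13) = (1702, -47656, -146027).
So ∂z/∂x = −n_x/n_z = 0.01166 and ∂z/∂y = −n_y/n_z = −0.32635.
Intercept c from Station 11: 116 − 10.55 + 163.18 = 268.63.
At (267, 358): z = 3.1 − 116.8 + 268.63 = 154.9 m.

155 m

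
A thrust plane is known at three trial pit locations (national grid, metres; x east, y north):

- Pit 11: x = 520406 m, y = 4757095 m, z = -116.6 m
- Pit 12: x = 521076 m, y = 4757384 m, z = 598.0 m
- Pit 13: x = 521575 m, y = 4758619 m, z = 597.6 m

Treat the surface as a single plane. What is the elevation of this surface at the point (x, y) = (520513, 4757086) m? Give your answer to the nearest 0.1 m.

26.3 m

Let the plane be z = a·x + b·y + c.
Pit 12−Pit 11: 670a + 289b = 714.6;  Pit 13−Pit 11: 1169a + 1524b = 714.2.
Solving gives a = 1.291856290, b = −0.522296590.
Then c = -116.6 − a·520406 − b·4757095 = 1812208.13.
At (520513, 4757086): z = 672428.0 − 2484609.8 + 1812208.13 = 26.3 m.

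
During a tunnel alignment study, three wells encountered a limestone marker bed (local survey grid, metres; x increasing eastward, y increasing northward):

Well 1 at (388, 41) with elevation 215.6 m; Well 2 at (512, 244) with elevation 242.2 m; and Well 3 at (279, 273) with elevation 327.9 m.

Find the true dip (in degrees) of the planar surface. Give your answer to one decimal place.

Two edge vectors: Well 1→Well 2 = (124, 203, 26.6), Well 1→Well 3 = (-109, 232, 112.3).
Normal n = (Well 1→Well 2) × (Well 1→Well 3) = (16625.7, -16824.6, 50895).
So ∂z/∂x = −n_x/n_z = −0.32667 and ∂z/∂y = −n_y/n_z = 0.33057.
Gradient magnitude |∇z| = √(a² + b²) = √(0.10671 + 0.10928) = 0.46475.
True dip = arctan(0.46475) = 24.9°, dipping toward SE (azimuth ≈ 135°).

24.9°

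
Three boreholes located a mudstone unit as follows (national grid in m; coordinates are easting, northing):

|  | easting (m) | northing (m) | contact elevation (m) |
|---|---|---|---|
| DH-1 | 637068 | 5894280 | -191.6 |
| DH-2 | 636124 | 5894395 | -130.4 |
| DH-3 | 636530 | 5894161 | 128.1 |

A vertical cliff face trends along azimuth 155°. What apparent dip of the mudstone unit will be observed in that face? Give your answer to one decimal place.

Let the plane be z = a·easting + b·northing + c.
DH-2−DH-1: −944a + 115b = 61.2;  DH-3−DH-1: −538a − 119b = 319.7.
Solving gives a = −0.25285, b = −1.54341.
Unit vector along 155° is (sin 155°, cos 155°) = (0.4226, -0.9063).
Slope in that direction = a·(0.4226) + b·(-0.9063) = 1.29194.
Apparent dip = arctan|1.29194| = 52.3° (true dip is 57.4°, so apparent ≤ true as expected).

52.3°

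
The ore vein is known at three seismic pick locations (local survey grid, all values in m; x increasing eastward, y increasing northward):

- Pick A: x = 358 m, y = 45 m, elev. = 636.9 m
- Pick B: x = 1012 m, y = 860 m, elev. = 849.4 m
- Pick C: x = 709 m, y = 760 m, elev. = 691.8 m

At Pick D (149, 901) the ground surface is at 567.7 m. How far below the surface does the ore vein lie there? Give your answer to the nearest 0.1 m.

236.6 m

Let the plane be z = a·x + b·y + c.
Pick B−Pick A: 654a + 815b = 212.5;  Pick C−Pick A: 351a + 715b = 54.9.
Solving gives a = 0.590454, b = −0.213076.
Then c = 636.9 − a·358 − b·45 = 435.11.
At (149, 901): z_contact = 87.98 − 191.98 + 435.11 = 331.10 m.
Depth below ground = 567.7 − 331.10 = 236.6 m.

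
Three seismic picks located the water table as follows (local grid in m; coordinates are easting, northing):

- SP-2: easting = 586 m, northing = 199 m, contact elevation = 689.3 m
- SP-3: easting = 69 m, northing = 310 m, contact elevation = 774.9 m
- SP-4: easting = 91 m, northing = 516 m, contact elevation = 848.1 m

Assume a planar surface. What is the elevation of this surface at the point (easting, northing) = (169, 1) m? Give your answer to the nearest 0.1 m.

653.5 m

Let the plane be z = a·easting + b·northing + c.
SP-3−SP-2: −517a + 111b = 85.6;  SP-4−SP-2: −495a + 317b = 158.8.
Solving gives a = −0.08728, b = 0.36466.
Then c = 689.3 − a·586 − b·199 = 667.88.
At (169, 1): z = −14.7 + 0.4 + 667.88 = 653.5 m.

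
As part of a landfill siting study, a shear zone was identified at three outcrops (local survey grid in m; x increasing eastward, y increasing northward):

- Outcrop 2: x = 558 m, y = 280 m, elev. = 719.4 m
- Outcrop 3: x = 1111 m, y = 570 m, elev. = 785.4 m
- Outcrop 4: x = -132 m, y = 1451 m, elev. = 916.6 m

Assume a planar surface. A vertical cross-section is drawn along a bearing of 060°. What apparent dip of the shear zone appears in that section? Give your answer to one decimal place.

Let the plane be z = a·x + b·y + c.
Outcrop 3−Outcrop 2: 553a + 290b = 66;  Outcrop 4−Outcrop 2: −690a + 1171b = 197.2.
Solving gives a = 0.02371, b = 0.18237.
Unit vector along 060° is (sin 60°, cos 60°) = (0.8660, 0.5000).
Slope in that direction = a·(0.8660) + b·(0.5000) = 0.11172.
Apparent dip = arctan|0.11172| = 6.4° (true dip is 10.4°, so apparent ≤ true as expected).

6.4°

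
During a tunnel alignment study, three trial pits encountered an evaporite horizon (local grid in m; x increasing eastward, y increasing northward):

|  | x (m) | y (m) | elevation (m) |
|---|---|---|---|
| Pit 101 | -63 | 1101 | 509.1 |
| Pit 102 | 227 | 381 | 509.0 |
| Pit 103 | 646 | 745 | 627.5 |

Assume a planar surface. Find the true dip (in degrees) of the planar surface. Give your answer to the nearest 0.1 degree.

Two edge vectors: Pit 101→Pit 102 = (290, -720, -0.1), Pit 101→Pit 103 = (709, -356, 118.4).
Normal n = (Pit 101→Pit 102) × (Pit 101→Pit 103) = (-85283.6, -34406.9, 407240).
So ∂z/∂x = −n_x/n_z = 0.20942 and ∂z/∂y = −n_y/n_z = 0.08449.
Gradient magnitude |∇z| = √(a² + b²) = √(0.04386 + 0.00714) = 0.22582.
True dip = arctan(0.22582) = 12.7°, dipping toward WSW (azimuth ≈ 248°).

12.7°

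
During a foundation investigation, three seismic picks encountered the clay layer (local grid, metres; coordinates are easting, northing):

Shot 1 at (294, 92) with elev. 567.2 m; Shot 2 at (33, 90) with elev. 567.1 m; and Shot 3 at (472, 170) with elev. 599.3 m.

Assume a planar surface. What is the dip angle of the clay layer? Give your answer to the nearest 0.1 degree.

22.7°

Let the plane be z = a·easting + b·northing + c.
Shot 2−Shot 1: −261a − 2b = −0.1;  Shot 3−Shot 1: 178a + 78b = 32.1.
Solving gives a = −0.00282, b = 0.41797.
Gradient magnitude |∇z| = √(a² + b²) = √(0.00001 + 0.17470) = 0.41798.
True dip = arctan(0.41798) = 22.7°, dipping toward S (azimuth ≈ 180°).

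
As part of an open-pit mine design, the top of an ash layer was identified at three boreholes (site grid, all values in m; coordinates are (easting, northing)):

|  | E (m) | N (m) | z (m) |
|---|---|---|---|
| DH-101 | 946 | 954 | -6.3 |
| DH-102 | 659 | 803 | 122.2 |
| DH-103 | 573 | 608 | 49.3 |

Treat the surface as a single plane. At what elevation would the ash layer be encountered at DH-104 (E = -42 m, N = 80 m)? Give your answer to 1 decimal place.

172.6 m

Let the plane be z = a·E + b·N + c.
DH-102−DH-101: −287a − 151b = 128.5;  DH-103−DH-101: −373a − 346b = 55.6.
Solving gives a = −0.83914, b = 0.74393.
Then c = -6.3 − a·946 − b·954 = 77.82.
At (-42, 80): z = 35.2 + 59.5 + 77.82 = 172.6 m.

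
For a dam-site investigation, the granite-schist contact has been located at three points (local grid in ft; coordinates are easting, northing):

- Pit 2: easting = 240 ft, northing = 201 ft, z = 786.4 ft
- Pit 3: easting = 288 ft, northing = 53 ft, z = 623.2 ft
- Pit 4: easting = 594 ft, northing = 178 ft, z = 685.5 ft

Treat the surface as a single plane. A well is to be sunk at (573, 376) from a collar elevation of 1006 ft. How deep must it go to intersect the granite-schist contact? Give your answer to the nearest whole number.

112 ft

Two edge vectors: Pit 2→Pit 3 = (48, -148, -163.2), Pit 2→Pit 4 = (354, -23, -100.9).
Normal n = (Pit 2→Pit 3) × (Pit 2→Pit 4) = (11179.6, -52929.6, 51288).
So ∂z/∂easting = −n_x/n_z = −0.21798 and ∂z/∂northing = −n_y/n_z = 1.03201.
Intercept c from Pit 2: 786.4 + 52.31 − 207.43 = 631.28.
At (573, 376): z_contact = −124.9 + 388.0 + 631.28 = 894.4 ft.
Depth below ground = 1006 − 894.4 = 112 ft.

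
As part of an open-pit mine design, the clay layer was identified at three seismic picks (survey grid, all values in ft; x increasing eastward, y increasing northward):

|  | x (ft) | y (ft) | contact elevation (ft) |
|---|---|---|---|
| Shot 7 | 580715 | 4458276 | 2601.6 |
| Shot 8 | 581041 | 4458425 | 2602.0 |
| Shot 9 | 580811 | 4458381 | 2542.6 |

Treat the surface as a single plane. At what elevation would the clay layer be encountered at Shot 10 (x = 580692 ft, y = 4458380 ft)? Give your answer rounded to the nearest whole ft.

2491 ft

Two edge vectors: Shot 7→Shot 8 = (326, 149, 0.4), Shot 7→Shot 9 = (96, 105, -59).
Normal n = (Shot 7→Shot 8) × (Shot 7→Shot 9) = (-8833, 19272.4, 19926).
So ∂z/∂x = −n_x/n_z = 0.44329017 and ∂z/∂y = −n_y/n_z = −0.96719863.
Intercept c from Shot 7: 2601.6 − 257425.25 + 4312038.46 = 4057214.81.
At (580692, 4458380): z = 257415.1 − 4312139.1 + 4057214.81 = 2490.8 ft.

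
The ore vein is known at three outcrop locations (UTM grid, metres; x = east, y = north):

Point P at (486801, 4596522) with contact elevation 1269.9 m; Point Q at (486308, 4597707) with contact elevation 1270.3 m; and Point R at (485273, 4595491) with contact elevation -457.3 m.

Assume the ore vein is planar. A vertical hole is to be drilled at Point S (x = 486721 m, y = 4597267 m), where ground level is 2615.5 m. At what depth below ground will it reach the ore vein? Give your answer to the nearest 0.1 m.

Two edge vectors: Point P→Point Q = (-493, 1185, 0.4), Point P→Point R = (-1528, -1031, -1727.2).
Normal n = (Point P→Point Q) × (Point P→Point R) = (-2046319.6, -852120.8, 2318963).
So ∂z/∂x = −n_x/n_z = 0.882428741 and ∂z/∂y = −n_y/n_z = 0.367457696.
Intercept c from Point P: 1269.9 − 429567.19 − 1689027.38 = −2117324.68.
At (486721, 4597267): z_contact = 429496.60 + 1689301.14 − 2117324.68 = 1473.06 m.
Depth below ground = 2615.5 − 1473.06 = 1142.4 m.

1142.4 m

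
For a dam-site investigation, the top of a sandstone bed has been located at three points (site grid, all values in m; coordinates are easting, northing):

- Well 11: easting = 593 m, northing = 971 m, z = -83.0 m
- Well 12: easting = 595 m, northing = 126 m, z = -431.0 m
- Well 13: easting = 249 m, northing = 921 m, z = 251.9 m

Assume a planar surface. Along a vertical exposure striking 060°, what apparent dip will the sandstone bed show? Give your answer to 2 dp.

34.60°

Two edge vectors: Well 11→Well 12 = (2, -845, -348), Well 11→Well 13 = (-344, -50, 334.9).
Normal n = (Well 11→Well 12) × (Well 11→Well 13) = (-300390.5, 119042.2, -290780).
So ∂z/∂easting = −n_x/n_z = −1.03305 and ∂z/∂northing = −n_y/n_z = 0.40939.
Unit vector along 060° is (sin 60°, cos 60°) = (0.8660, 0.5000).
Slope in that direction = a·(0.8660) + b·(0.5000) = −0.68995.
Apparent dip = arctan|0.68995| = 34.60° (true dip is 48.0°, so apparent ≤ true as expected).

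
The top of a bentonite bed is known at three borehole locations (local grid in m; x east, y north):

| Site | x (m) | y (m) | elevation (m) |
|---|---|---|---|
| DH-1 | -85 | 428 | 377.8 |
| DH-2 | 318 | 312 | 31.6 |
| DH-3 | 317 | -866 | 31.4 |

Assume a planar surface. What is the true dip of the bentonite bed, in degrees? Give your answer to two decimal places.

40.66°

Let the plane be z = a·x + b·y + c.
DH-2−DH-1: 403a − 116b = −346.2;  DH-3−DH-1: 402a − 1294b = −346.4.
Solving gives a = −0.85880, b = 0.00090.
Gradient magnitude |∇z| = √(a² + b²) = √(0.73753 + 0.00000) = 0.85880.
True dip = arctan(0.85880) = 40.66°, dipping toward E (azimuth ≈ 090°).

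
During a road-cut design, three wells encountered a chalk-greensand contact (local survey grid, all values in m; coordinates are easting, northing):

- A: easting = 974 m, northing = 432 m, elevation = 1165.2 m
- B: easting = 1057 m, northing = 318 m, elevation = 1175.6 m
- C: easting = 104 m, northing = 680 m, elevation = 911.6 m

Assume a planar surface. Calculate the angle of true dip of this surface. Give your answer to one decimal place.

Two edge vectors: A→B = (83, -114, 10.4), A→C = (-870, 248, -253.6).
Normal n = (A→B) × (A→C) = (26331.2, 12000.8, -78596).
So ∂z/∂easting = −n_x/n_z = 0.33502 and ∂z/∂northing = −n_y/n_z = 0.15269.
Gradient magnitude |∇z| = √(a² + b²) = √(0.11224 + 0.02331) = 0.36817.
True dip = arctan(0.36817) = 20.2°, dipping toward WSW (azimuth ≈ 245°).

20.2°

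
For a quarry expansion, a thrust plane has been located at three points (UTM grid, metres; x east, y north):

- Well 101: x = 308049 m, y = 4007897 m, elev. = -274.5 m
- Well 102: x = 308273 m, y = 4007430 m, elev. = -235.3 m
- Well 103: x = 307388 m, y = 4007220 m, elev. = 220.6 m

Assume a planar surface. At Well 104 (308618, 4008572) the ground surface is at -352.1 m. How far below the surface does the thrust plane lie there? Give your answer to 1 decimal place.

Let the plane be z = a·x + b·y + c.
Well 102−Well 101: 224a − 467b = 39.2;  Well 103−Well 101: −661a − 677b = 495.1.
Solving gives a = −0.444618159, b = −0.297204427.
Then c = -274.5 − a·308049 − b·4007897 = 1327854.41.
At (308618, 4008572): z_contact = −137217.17 − 1191365.35 + 1327854.41 = -728.10 m.
Depth below ground = -352.1 − (-728.10) = 376.0 m.

376.0 m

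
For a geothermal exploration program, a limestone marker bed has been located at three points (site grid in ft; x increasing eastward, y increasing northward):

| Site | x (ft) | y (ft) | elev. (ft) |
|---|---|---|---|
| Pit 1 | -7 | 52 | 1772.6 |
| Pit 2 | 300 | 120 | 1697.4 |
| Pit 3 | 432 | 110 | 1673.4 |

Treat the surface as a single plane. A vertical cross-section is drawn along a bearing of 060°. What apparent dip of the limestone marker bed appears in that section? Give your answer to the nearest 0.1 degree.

15.5°

Two edge vectors: Pit 1→Pit 2 = (307, 68, -75.2), Pit 1→Pit 3 = (439, 58, -99.2).
Normal n = (Pit 1→Pit 2) × (Pit 1→Pit 3) = (-2384, -2558.4, -12046).
So ∂z/∂x = −n_x/n_z = −0.19791 and ∂z/∂y = −n_y/n_z = −0.21239.
Unit vector along 060° is (sin 60°, cos 60°) = (0.8660, 0.5000).
Slope in that direction = a·(0.8660) + b·(0.5000) = −0.27759.
Apparent dip = arctan|0.27759| = 15.5° (true dip is 16.2°, so apparent ≤ true as expected).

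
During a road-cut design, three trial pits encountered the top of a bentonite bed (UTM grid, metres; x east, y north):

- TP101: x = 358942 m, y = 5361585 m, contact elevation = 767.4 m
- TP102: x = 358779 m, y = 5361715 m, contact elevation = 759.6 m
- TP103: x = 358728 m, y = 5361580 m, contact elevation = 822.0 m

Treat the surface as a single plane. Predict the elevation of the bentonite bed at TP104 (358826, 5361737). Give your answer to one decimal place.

739.9 m

Let the plane be z = a·x + b·y + c.
TP102−TP101: −163a + 130b = −7.8;  TP103−TP101: −214a − 5b = 54.6.
Solving gives a = −0.246516501, b = −0.369093766.
Then c = 767.4 − a·358942 − b·5361585 = 2068180.13.
At (358826, 5361737): z = −88456.5 − 1978983.7 + 2068180.13 = 739.9 m.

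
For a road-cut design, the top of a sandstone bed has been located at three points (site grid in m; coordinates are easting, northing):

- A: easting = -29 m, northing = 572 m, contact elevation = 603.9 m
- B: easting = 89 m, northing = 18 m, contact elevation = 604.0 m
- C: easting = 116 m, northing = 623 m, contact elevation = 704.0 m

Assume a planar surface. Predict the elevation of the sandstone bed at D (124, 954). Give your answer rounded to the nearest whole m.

Two edge vectors: A→B = (118, -554, 0.1), A→C = (145, 51, 100.1).
Normal n = (A→B) × (A→C) = (-55460.5, -11797.3, 86348).
So ∂z/∂easting = −n_x/n_z = 0.64229 and ∂z/∂northing = −n_y/n_z = 0.13663.
Intercept c from A: 603.9 + 18.63 − 78.15 = 544.38.
At (124, 954): z = 79.6 + 130.3 + 544.38 = 754.4 m.

754 m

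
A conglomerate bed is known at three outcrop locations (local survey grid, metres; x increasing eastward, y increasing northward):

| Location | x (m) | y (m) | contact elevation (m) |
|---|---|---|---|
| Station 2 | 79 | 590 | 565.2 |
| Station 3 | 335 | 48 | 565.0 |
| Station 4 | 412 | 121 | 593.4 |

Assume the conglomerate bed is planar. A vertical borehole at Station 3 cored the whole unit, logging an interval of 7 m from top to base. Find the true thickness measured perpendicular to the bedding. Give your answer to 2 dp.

Let the plane be z = a·x + b·y + c.
Station 3−Station 2: 256a − 542b = −0.2;  Station 4−Station 2: 333a − 469b = 28.2.
Solving gives a = 0.25451, b = 0.12058.
|∇z| = √(a²+b²) = 0.28163, so dip δ = arctan(0.28163) = 15.73°.
True thickness = vertical thickness × cos δ = 7 × cos 15.73° = 6.74 m.

6.74 m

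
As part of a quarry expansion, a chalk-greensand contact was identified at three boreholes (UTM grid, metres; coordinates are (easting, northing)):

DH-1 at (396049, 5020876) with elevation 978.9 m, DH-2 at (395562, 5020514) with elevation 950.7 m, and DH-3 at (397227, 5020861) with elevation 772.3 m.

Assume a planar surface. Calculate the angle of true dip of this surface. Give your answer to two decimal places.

19.44°

Let the plane be z = a·E + b·N + c.
DH-2−DH-1: −487a − 362b = −28.2;  DH-3−DH-1: 1178a − 15b = −206.6.
Solving gives a = −0.17145, b = 0.30856.
Gradient magnitude |∇z| = √(a² + b²) = √(0.02940 + 0.09521) = 0.35299.
True dip = arctan(0.35299) = 19.44°, dipping toward SSE (azimuth ≈ 151°).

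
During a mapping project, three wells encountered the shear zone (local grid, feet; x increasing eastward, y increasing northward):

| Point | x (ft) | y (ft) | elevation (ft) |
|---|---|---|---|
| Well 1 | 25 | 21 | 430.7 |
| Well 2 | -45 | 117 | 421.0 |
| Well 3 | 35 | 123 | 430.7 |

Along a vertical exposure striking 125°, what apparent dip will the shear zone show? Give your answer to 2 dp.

6.10°

Let the plane be z = a·x + b·y + c.
Well 2−Well 1: −70a + 96b = −9.7;  Well 3−Well 1: 10a + 102b = 0.
Solving gives a = 0.12215, b = −0.01198.
Unit vector along 125° is (sin 125°, cos 125°) = (0.8192, -0.5736).
Slope in that direction = a·(0.8192) + b·(-0.5736) = 0.10693.
Apparent dip = arctan|0.10693| = 6.10° (true dip is 7.0°, so apparent ≤ true as expected).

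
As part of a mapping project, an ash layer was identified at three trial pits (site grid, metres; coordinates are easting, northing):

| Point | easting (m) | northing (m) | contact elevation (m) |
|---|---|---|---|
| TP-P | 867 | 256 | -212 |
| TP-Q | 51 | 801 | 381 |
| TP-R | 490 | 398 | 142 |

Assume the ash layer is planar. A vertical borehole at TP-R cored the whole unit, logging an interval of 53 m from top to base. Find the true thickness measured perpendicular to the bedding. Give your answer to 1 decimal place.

30.6 m

Two edge vectors: TP-P→TP-Q = (-816, 545, 593), TP-P→TP-R = (-377, 142, 354).
Normal n = (TP-P→TP-Q) × (TP-P→TP-R) = (108724, 65303, 89593).
So ∂z/∂easting = −n_x/n_z = −1.21353 and ∂z/∂northing = −n_y/n_z = −0.72889.
|∇z| = √(a²+b²) = 1.41560, so dip δ = arctan(1.41560) = 54.76°.
True thickness = vertical thickness × cos δ = 53 × cos 54.76° = 30.6 m.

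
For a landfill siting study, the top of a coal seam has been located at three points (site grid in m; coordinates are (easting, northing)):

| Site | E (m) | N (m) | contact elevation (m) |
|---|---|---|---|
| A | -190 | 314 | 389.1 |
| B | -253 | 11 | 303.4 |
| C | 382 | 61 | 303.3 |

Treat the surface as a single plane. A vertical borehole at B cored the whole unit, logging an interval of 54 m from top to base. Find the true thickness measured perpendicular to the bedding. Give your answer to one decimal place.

51.9 m

Let the plane be z = a·E + b·N + c.
B−A: −63a − 303b = −85.7;  C−A: 572a − 253b = −85.8.
Solving gives a = −0.02280, b = 0.28758.
|∇z| = √(a²+b²) = 0.28848, so dip δ = arctan(0.28848) = 16.09°.
True thickness = vertical thickness × cos δ = 54 × cos 16.09° = 51.9 m.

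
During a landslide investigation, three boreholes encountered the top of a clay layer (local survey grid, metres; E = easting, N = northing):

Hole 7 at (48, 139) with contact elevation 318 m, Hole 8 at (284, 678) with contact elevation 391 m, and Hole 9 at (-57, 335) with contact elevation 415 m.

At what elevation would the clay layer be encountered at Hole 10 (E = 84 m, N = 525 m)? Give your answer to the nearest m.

Let the plane be z = a·E + b·N + c.
Hole 8−Hole 7: 236a + 539b = 73;  Hole 9−Hole 7: −105a + 196b = 97.
Solving gives a = −0.36922, b = 0.29710.
Then c = 318 − a·48 − b·139 = 294.43.
At (84, 525): z = −31.0 + 156.0 + 294.43 = 419.4 m.

419 m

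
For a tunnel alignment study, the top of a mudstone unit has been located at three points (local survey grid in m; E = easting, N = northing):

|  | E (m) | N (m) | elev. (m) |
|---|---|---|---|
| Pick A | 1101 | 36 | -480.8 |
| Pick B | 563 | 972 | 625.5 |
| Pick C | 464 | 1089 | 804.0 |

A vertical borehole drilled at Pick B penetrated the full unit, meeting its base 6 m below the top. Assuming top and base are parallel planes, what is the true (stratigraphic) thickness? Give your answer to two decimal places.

Two edge vectors: Pick A→Pick B = (-538, 936, 1106.3), Pick A→Pick C = (-637, 1053, 1284.8).
Normal n = (Pick A→Pick B) × (Pick A→Pick C) = (37638.9, -13490.7, 29718).
So ∂z/∂E = −n_x/n_z = −1.26654 and ∂z/∂N = −n_y/n_z = 0.45396.
|∇z| = √(a²+b²) = 1.34543, so dip δ = arctan(1.34543) = 53.38°.
True thickness = vertical thickness × cos δ = 6 × cos 53.38° = 3.58 m.

3.58 m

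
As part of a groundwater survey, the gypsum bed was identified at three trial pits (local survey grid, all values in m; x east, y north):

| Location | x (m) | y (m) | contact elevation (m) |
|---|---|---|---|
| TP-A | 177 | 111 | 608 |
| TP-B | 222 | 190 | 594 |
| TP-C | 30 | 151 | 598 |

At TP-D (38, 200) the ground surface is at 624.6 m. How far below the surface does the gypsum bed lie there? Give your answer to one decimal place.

35.6 m

Let the plane be z = a·x + b·y + c.
TP-B−TP-A: 45a + 79b = −14;  TP-C−TP-A: −147a + 40b = −10.
Solving gives a = 0.01715, b = −0.18698.
Then c = 608 − a·177 − b·111 = 625.72.
At (38, 200): z_contact = 0.65 − 37.40 + 625.72 = 588.98 m.
Depth below ground = 624.6 − 588.98 = 35.6 m.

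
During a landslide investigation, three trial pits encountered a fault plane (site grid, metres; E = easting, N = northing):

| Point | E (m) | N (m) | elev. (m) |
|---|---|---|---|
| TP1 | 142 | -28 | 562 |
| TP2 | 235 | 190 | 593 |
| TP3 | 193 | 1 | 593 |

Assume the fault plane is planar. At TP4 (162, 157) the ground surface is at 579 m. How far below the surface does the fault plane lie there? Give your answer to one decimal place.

31.7 m

Let the plane be z = a·E + b·N + c.
TP2−TP1: 93a + 218b = 31;  TP3−TP1: 51a + 29b = 31.
Solving gives a = 0.69576, b = −0.15461.
Then c = 562 − a·142 − b·-28 = 458.87.
At (162, 157): z_contact = 112.71 − 24.27 + 458.87 = 547.31 m.
Depth below ground = 579 − 547.31 = 31.7 m.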